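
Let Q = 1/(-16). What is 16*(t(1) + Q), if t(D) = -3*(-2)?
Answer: 95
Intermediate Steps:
t(D) = 6
Q = -1/16 ≈ -0.062500
16*(t(1) + Q) = 16*(6 - 1/16) = 16*(95/16) = 95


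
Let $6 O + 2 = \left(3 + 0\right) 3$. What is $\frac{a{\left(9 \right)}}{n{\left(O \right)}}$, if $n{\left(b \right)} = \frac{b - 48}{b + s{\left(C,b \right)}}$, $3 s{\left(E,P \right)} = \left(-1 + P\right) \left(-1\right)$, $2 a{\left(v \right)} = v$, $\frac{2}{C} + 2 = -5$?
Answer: $- \frac{30}{281} \approx -0.10676$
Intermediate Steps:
$C = - \frac{2}{7}$ ($C = \frac{2}{-2 - 5} = \frac{2}{-7} = 2 \left(- \frac{1}{7}\right) = - \frac{2}{7} \approx -0.28571$)
$a{\left(v \right)} = \frac{v}{2}$
$O = \frac{7}{6}$ ($O = - \frac{1}{3} + \frac{\left(3 + 0\right) 3}{6} = - \frac{1}{3} + \frac{3 \cdot 3}{6} = - \frac{1}{3} + \frac{1}{6} \cdot 9 = - \frac{1}{3} + \frac{3}{2} = \frac{7}{6} \approx 1.1667$)
$s{\left(E,P \right)} = \frac{1}{3} - \frac{P}{3}$ ($s{\left(E,P \right)} = \frac{\left(-1 + P\right) \left(-1\right)}{3} = \frac{1 - P}{3} = \frac{1}{3} - \frac{P}{3}$)
$n{\left(b \right)} = \frac{-48 + b}{\frac{1}{3} + \frac{2 b}{3}}$ ($n{\left(b \right)} = \frac{b - 48}{b - \left(- \frac{1}{3} + \frac{b}{3}\right)} = \frac{-48 + b}{\frac{1}{3} + \frac{2 b}{3}}$)
$\frac{a{\left(9 \right)}}{n{\left(O \right)}} = \frac{\frac{1}{2} \cdot 9}{3 \frac{1}{1 + 2 \cdot \frac{7}{6}} \left(-48 + \frac{7}{6}\right)} = \frac{9}{2 \cdot 3 \frac{1}{1 + \frac{7}{3}} \left(- \frac{281}{6}\right)} = \frac{9}{2 \cdot 3 \frac{1}{\frac{10}{3}} \left(- \frac{281}{6}\right)} = \frac{9}{2 \cdot 3 \cdot \frac{3}{10} \left(- \frac{281}{6}\right)} = \frac{9}{2 \left(- \frac{843}{20}\right)} = \frac{9}{2} \left(- \frac{20}{843}\right) = - \frac{30}{281}$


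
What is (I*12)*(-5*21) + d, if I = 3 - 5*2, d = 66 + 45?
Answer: 8931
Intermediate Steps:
d = 111
I = -7 (I = 3 - 10 = -7)
(I*12)*(-5*21) + d = (-7*12)*(-5*21) + 111 = -84*(-105) + 111 = 8820 + 111 = 8931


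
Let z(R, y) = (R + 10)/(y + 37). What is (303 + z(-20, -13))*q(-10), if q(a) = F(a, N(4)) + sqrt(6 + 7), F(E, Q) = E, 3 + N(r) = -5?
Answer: -18155/6 + 3631*sqrt(13)/12 ≈ -1934.9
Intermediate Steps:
N(r) = -8 (N(r) = -3 - 5 = -8)
z(R, y) = (10 + R)/(37 + y)
q(a) = a + sqrt(13) (q(a) = a + sqrt(6 + 7) = a + sqrt(13))
(303 + z(-20, -13))*q(-10) = (303 + (10 - 20)/(37 - 13))*(-10 + sqrt(13)) = (303 - 10/24)*(-10 + sqrt(13)) = (303 + (1/24)*(-10))*(-10 + sqrt(13)) = (303 - 5/12)*(-10 + sqrt(13)) = 3631*(-10 + sqrt(13))/12 = -18155/6 + 3631*sqrt(13)/12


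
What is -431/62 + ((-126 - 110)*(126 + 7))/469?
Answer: -306885/4154 ≈ -73.877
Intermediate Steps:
-431/62 + ((-126 - 110)*(126 + 7))/469 = -431*1/62 - 236*133*(1/469) = -431/62 - 31388*1/469 = -431/62 - 4484/67 = -306885/4154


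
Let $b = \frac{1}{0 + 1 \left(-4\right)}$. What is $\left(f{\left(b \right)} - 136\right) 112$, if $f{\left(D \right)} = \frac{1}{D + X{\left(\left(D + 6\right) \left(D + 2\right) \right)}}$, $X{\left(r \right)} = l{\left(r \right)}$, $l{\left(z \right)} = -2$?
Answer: $- \frac{137536}{9} \approx -15282.0$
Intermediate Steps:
$X{\left(r \right)} = -2$
$b = - \frac{1}{4}$ ($b = \frac{1}{0 - 4} = \frac{1}{-4} = - \frac{1}{4} \approx -0.25$)
$f{\left(D \right)} = \frac{1}{-2 + D}$ ($f{\left(D \right)} = \frac{1}{D - 2} = \frac{1}{-2 + D}$)
$\left(f{\left(b \right)} - 136\right) 112 = \left(\frac{1}{-2 - \frac{1}{4}} - 136\right) 112 = \left(\frac{1}{- \frac{9}{4}} - 136\right) 112 = \left(- \frac{4}{9} - 136\right) 112 = \left(- \frac{1228}{9}\right) 112 = - \frac{137536}{9}$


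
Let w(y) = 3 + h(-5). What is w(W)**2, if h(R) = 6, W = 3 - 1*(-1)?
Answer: 81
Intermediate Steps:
W = 4 (W = 3 + 1 = 4)
w(y) = 9 (w(y) = 3 + 6 = 9)
w(W)**2 = 9**2 = 81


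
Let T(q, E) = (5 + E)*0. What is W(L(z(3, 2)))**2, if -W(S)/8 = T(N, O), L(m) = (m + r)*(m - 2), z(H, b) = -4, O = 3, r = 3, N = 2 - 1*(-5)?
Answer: 0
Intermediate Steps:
N = 7 (N = 2 + 5 = 7)
L(m) = (-2 + m)*(3 + m) (L(m) = (m + 3)*(m - 2) = (3 + m)*(-2 + m) = (-2 + m)*(3 + m))
T(q, E) = 0
W(S) = 0 (W(S) = -8*0 = 0)
W(L(z(3, 2)))**2 = 0**2 = 0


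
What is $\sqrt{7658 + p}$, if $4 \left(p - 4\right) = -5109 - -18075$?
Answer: $\frac{3 \sqrt{4846}}{2} \approx 104.42$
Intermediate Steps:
$p = \frac{6491}{2}$ ($p = 4 + \frac{-5109 - -18075}{4} = 4 + \frac{-5109 + 18075}{4} = 4 + \frac{1}{4} \cdot 12966 = 4 + \frac{6483}{2} = \frac{6491}{2} \approx 3245.5$)
$\sqrt{7658 + p} = \sqrt{7658 + \frac{6491}{2}} = \sqrt{\frac{21807}{2}} = \frac{3 \sqrt{4846}}{2}$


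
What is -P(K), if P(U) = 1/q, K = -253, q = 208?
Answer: -1/208 ≈ -0.0048077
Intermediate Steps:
P(U) = 1/208
-P(K) = -1*1/208 = -1/208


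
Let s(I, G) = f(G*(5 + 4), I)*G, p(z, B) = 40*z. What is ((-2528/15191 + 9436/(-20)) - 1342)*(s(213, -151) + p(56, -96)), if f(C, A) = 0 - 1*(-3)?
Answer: -246212536553/75955 ≈ -3.2416e+6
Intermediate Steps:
f(C, A) = 3 (f(C, A) = 0 + 3 = 3)
s(I, G) = 3*G
((-2528/15191 + 9436/(-20)) - 1342)*(s(213, -151) + p(56, -96)) = ((-2528/15191 + 9436/(-20)) - 1342)*(3*(-151) + 40*56) = ((-2528*1/15191 + 9436*(-1/20)) - 1342)*(-453 + 2240) = ((-2528/15191 - 2359/5) - 1342)*1787 = (-35848209/75955 - 1342)*1787 = -137779819/75955*1787 = -246212536553/75955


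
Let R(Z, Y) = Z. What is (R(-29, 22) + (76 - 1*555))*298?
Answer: -151384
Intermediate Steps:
(R(-29, 22) + (76 - 1*555))*298 = (-29 + (76 - 1*555))*298 = (-29 + (76 - 555))*298 = (-29 - 479)*298 = -508*298 = -151384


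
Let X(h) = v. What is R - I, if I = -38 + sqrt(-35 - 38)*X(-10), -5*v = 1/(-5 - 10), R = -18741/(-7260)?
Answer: 98207/2420 - I*sqrt(73)/75 ≈ 40.581 - 0.11392*I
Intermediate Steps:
R = 6247/2420 (R = -18741*(-1/7260) = 6247/2420 ≈ 2.5814)
v = 1/75 (v = -1/(5*(-5 - 10)) = -1/5/(-15) = -1/5*(-1/15) = 1/75 ≈ 0.013333)
X(h) = 1/75
I = -38 + I*sqrt(73)/75 (I = -38 + sqrt(-35 - 38)*(1/75) = -38 + sqrt(-73)*(1/75) = -38 + (I*sqrt(73))*(1/75) = -38 + I*sqrt(73)/75 ≈ -38.0 + 0.11392*I)
R - I = 6247/2420 - (-38 + I*sqrt(73)/75) = 6247/2420 + (38 - I*sqrt(73)/75) = 98207/2420 - I*sqrt(73)/75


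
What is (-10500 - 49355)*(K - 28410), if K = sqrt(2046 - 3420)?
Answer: 1700480550 - 59855*I*sqrt(1374) ≈ 1.7005e+9 - 2.2187e+6*I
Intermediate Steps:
K = I*sqrt(1374) (K = sqrt(-1374) = I*sqrt(1374) ≈ 37.068*I)
(-10500 - 49355)*(K - 28410) = (-10500 - 49355)*(I*sqrt(1374) - 28410) = -59855*(-28410 + I*sqrt(1374)) = 1700480550 - 59855*I*sqrt(1374)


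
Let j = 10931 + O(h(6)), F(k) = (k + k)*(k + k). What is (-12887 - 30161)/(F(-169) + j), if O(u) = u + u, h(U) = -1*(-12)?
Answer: -43048/125199 ≈ -0.34384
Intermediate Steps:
h(U) = 12
O(u) = 2*u
F(k) = 4*k**2 (F(k) = (2*k)*(2*k) = 4*k**2)
j = 10955 (j = 10931 + 2*12 = 10931 + 24 = 10955)
(-12887 - 30161)/(F(-169) + j) = (-12887 - 30161)/(4*(-169)**2 + 10955) = -43048/(4*28561 + 10955) = -43048/(114244 + 10955) = -43048/125199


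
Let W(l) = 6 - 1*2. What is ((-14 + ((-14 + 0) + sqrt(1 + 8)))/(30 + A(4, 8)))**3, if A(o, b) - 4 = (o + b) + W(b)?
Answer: -1/8 ≈ -0.12500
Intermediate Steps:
W(l) = 4 (W(l) = 6 - 2 = 4)
A(o, b) = 8 + b + o (A(o, b) = 4 + ((o + b) + 4) = 4 + ((b + o) + 4) = 4 + (4 + b + o) = 8 + b + o)
((-14 + ((-14 + 0) + sqrt(1 + 8)))/(30 + A(4, 8)))**3 = ((-14 + ((-14 + 0) + sqrt(1 + 8)))/(30 + (8 + 8 + 4)))**3 = ((-14 + (-14 + sqrt(9)))/(30 + 20))**3 = ((-14 + (-14 + 3))/50)**3 = ((-14 - 11)*(1/50))**3 = (-25*1/50)**3 = (-1/2)**3 = -1/8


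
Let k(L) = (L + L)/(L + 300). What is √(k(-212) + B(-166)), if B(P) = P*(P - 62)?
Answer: 5*√183161/11 ≈ 194.53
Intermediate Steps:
B(P) = P*(-62 + P)
k(L) = 2*L/(300 + L) (k(L) = (2*L)/(300 + L) = 2*L/(300 + L))
√(k(-212) + B(-166)) = √(2*(-212)/(300 - 212) - 166*(-62 - 166)) = √(2*(-212)/88 - 166*(-228)) = √(2*(-212)*(1/88) + 37848) = √(-53/11 + 37848) = √(416275/11) = 5*√183161/11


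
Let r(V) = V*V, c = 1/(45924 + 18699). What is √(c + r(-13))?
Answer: 2*√176441598606/64623 ≈ 13.000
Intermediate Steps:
c = 1/64623 ≈ 1.5474e-5
r(V) = V²
√(c + r(-13)) = √(1/64623 + (-13)²) = √(1/64623 + 169) = √(10921288/64623) = 2*√176441598606/64623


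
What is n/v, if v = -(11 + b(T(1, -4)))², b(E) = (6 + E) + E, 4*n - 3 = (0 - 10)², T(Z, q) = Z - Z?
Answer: -103/1156 ≈ -0.089100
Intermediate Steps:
T(Z, q) = 0
n = 103/4 (n = ¾ + (0 - 10)²/4 = ¾ + (¼)*(-10)² = ¾ + (¼)*100 = ¾ + 25 = 103/4 ≈ 25.750)
b(E) = 6 + 2*E
v = -289 (v = -(11 + (6 + 2*0))² = -(11 + (6 + 0))² = -(11 + 6)² = -1*17² = -1*289 = -289)
n/v = (103/4)/(-289) = (103/4)*(-1/289) = -103/1156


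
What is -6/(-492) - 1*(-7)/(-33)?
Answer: -541/2706 ≈ -0.19993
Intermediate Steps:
-6/(-492) - 1*(-7)/(-33) = -6*(-1/492) + 7*(-1/33) = 1/82 - 7/33 = -541/2706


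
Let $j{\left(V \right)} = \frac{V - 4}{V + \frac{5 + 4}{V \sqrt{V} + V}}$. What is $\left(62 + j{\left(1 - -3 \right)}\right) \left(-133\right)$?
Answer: $-8246$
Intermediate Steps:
$j{\left(V \right)} = \frac{-4 + V}{V + \frac{9}{V + V^{\frac{3}{2}}}}$ ($j{\left(V \right)} = \frac{-4 + V}{V + \frac{9}{V^{\frac{3}{2}} + V}} = \frac{-4 + V}{V + \frac{9}{V + V^{\frac{3}{2}}}}$)
$\left(62 + j{\left(1 - -3 \right)}\right) \left(-133\right) = \left(62 + \frac{\left(1 - -3\right)^{2} + \left(1 - -3\right)^{\frac{5}{2}} - 4 \left(1 - -3\right) - 4 \left(1 - -3\right)^{\frac{3}{2}}}{9 + \left(1 - -3\right)^{2} + \left(1 - -3\right)^{\frac{5}{2}}}\right) \left(-133\right) = \left(62 + \frac{\left(1 + 3\right)^{2} + \left(1 + 3\right)^{\frac{5}{2}} - 4 \left(1 + 3\right) - 4 \left(1 + 3\right)^{\frac{3}{2}}}{9 + \left(1 + 3\right)^{2} + \left(1 + 3\right)^{\frac{5}{2}}}\right) \left(-133\right) = \left(62 + \frac{4^{2} + 4^{\frac{5}{2}} - 16 - 4 \cdot 4^{\frac{3}{2}}}{9 + 4^{2} + 4^{\frac{5}{2}}}\right) \left(-133\right) = \left(62 + \frac{16 + 32 - 16 - 32}{9 + 16 + 32}\right) \left(-133\right) = \left(62 + \frac{16 + 32 - 16 - 32}{57}\right) \left(-133\right) = \left(62 + \frac{1}{57} \cdot 0\right) \left(-133\right) = \left(62 + 0\right) \left(-133\right) = 62 \left(-133\right) = -8246$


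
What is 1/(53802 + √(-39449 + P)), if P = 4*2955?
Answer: 7686/413526119 - I*√27629/2894682833 ≈ 1.8586e-5 - 5.7422e-8*I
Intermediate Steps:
P = 11820
1/(53802 + √(-39449 + P)) = 1/(53802 + √(-39449 + 11820)) = 1/(53802 + √(-27629)) = 1/(53802 + I*√27629)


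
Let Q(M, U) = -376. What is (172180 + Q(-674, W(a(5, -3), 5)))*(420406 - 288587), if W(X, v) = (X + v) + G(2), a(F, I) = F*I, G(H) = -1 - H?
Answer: 22647031476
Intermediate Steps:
W(X, v) = -3 + X + v (W(X, v) = (X + v) + (-1 - 1*2) = (X + v) + (-1 - 2) = (X + v) - 3 = -3 + X + v)
(172180 + Q(-674, W(a(5, -3), 5)))*(420406 - 288587) = (172180 - 376)*(420406 - 288587) = 171804*131819 = 22647031476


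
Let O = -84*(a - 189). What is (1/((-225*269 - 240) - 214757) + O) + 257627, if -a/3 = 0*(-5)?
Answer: 75356093565/275522 ≈ 2.7350e+5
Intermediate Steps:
a = 0 (a = -0*(-5) = -3*0 = 0)
O = 15876 (O = -84*(0 - 189) = -84*(-189) = 15876)
(1/((-225*269 - 240) - 214757) + O) + 257627 = (1/((-225*269 - 240) - 214757) + 15876) + 257627 = (1/((-60525 - 240) - 214757) + 15876) + 257627 = (1/(-60765 - 214757) + 15876) + 257627 = (1/(-275522) + 15876) + 257627 = (-1/275522 + 15876) + 257627 = 4374187271/275522 + 257627 = 75356093565/275522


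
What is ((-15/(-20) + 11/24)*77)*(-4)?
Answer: -2233/6 ≈ -372.17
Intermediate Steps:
((-15/(-20) + 11/24)*77)*(-4) = ((-15*(-1/20) + 11*(1/24))*77)*(-4) = ((¾ + 11/24)*77)*(-4) = ((29/24)*77)*(-4) = (2233/24)*(-4) = -2233/6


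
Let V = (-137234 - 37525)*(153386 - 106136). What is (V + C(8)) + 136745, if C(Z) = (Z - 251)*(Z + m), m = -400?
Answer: -8257130749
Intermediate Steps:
C(Z) = (-400 + Z)*(-251 + Z) (C(Z) = (Z - 251)*(Z - 400) = (-251 + Z)*(-400 + Z) = (-400 + Z)*(-251 + Z))
V = -8257362750 (V = -174759*47250 = -8257362750)
(V + C(8)) + 136745 = (-8257362750 + (100400 + 8² - 651*8)) + 136745 = (-8257362750 + (100400 + 64 - 5208)) + 136745 = (-8257362750 + 95256) + 136745 = -8257267494 + 136745 = -8257130749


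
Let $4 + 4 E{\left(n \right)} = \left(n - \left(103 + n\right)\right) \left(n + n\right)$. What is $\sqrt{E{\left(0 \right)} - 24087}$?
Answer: $2 i \sqrt{6022} \approx 155.2 i$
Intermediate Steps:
$E{\left(n \right)} = -1 - \frac{103 n}{2}$ ($E{\left(n \right)} = -1 + \frac{\left(n - \left(103 + n\right)\right) \left(n + n\right)}{4} = -1 + \frac{\left(-103\right) 2 n}{4} = -1 + \frac{\left(-206\right) n}{4} = -1 - \frac{103 n}{2}$)
$\sqrt{E{\left(0 \right)} - 24087} = \sqrt{\left(-1 - 0\right) - 24087} = \sqrt{\left(-1 + 0\right) - 24087} = \sqrt{-1 - 24087} = \sqrt{-24088} = 2 i \sqrt{6022}$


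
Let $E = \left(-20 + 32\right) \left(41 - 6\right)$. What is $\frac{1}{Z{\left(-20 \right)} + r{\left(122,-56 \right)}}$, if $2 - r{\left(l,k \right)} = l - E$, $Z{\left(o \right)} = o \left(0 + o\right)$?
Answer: $\frac{1}{700} \approx 0.0014286$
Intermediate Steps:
$E = 420$ ($E = 12 \cdot 35 = 420$)
$Z{\left(o \right)} = o^{2}$ ($Z{\left(o \right)} = o o = o^{2}$)
$r{\left(l,k \right)} = 422 - l$ ($r{\left(l,k \right)} = 2 - \left(l - 420\right) = 2 - \left(-420 + l\right) = 422 - l$)
$\frac{1}{Z{\left(-20 \right)} + r{\left(122,-56 \right)}} = \frac{1}{\left(-20\right)^{2} + \left(422 - 122\right)} = \frac{1}{400 + \left(422 - 122\right)} = \frac{1}{400 + 300} = \frac{1}{700}$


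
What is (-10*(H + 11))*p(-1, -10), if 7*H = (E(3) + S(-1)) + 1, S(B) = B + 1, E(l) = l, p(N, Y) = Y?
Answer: 8100/7 ≈ 1157.1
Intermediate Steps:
S(B) = 1 + B
H = 4/7 (H = ((3 + (1 - 1)) + 1)/7 = ((3 + 0) + 1)/7 = (3 + 1)/7 = (⅐)*4 = 4/7 ≈ 0.57143)
(-10*(H + 11))*p(-1, -10) = -10*(4/7 + 11)*(-10) = -10*81/7*(-10) = -810/7*(-10) = 8100/7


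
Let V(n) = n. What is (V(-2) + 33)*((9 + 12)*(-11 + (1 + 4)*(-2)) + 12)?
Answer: -13299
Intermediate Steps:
(V(-2) + 33)*((9 + 12)*(-11 + (1 + 4)*(-2)) + 12) = (-2 + 33)*((9 + 12)*(-11 + (1 + 4)*(-2)) + 12) = 31*(21*(-11 + 5*(-2)) + 12) = 31*(21*(-11 - 10) + 12) = 31*(21*(-21) + 12) = 31*(-441 + 12) = 31*(-429) = -13299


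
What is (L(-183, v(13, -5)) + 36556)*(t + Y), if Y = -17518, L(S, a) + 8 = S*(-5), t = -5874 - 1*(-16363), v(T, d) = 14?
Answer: -263327427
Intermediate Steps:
t = 10489 (t = -5874 + 16363 = 10489)
L(S, a) = -8 - 5*S (L(S, a) = -8 + S*(-5) = -8 - 5*S)
(L(-183, v(13, -5)) + 36556)*(t + Y) = ((-8 - 5*(-183)) + 36556)*(10489 - 17518) = ((-8 + 915) + 36556)*(-7029) = (907 + 36556)*(-7029) = 37463*(-7029) = -263327427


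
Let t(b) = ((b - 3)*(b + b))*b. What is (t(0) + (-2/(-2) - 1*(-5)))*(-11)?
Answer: -66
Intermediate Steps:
t(b) = 2*b²*(-3 + b) (t(b) = ((-3 + b)*(2*b))*b = (2*b*(-3 + b))*b = 2*b²*(-3 + b))
(t(0) + (-2/(-2) - 1*(-5)))*(-11) = (2*0²*(-3 + 0) + (-2/(-2) - 1*(-5)))*(-11) = (2*0*(-3) + (-2*(-½) + 5))*(-11) = (0 + (1 + 5))*(-11) = (0 + 6)*(-11) = 6*(-11) = -66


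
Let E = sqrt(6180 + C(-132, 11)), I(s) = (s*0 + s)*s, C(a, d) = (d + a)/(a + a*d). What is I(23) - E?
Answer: 529 - sqrt(889931)/12 ≈ 450.39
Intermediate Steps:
C(a, d) = (a + d)/(a + a*d)
I(s) = s**2 (I(s) = (0 + s)*s = s*s = s**2)
E = sqrt(889931)/12 (E = sqrt(6180 + (-132 + 11)/((-132)*(1 + 11))) = sqrt(6180 - 1/132*(-121)/12) = sqrt(6180 - 1/132*1/12*(-121)) = sqrt(6180 + 11/144) = sqrt(889931/144) = sqrt(889931)/12 ≈ 78.614)
I(23) - E = 23**2 - sqrt(889931)/12 = 529 - sqrt(889931)/12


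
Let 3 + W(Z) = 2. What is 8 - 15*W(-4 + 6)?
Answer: 23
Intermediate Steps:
W(Z) = -1 (W(Z) = -3 + 2 = -1)
8 - 15*W(-4 + 6) = 8 - 15*(-1) = 8 + 15 = 23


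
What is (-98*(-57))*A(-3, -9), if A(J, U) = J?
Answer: -16758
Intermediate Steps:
(-98*(-57))*A(-3, -9) = -98*(-57)*(-3) = 5586*(-3) = -16758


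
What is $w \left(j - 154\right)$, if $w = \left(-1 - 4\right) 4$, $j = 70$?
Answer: $1680$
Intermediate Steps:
$w = -20$ ($w = \left(-5\right) 4 = -20$)
$w \left(j - 154\right) = - 20 \left(70 - 154\right) = \left(-20\right) \left(-84\right) = 1680$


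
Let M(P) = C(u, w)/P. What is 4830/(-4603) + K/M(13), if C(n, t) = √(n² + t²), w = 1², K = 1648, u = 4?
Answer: -4830/4603 + 21424*√17/17 ≈ 5195.0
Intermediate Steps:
w = 1
M(P) = √17/P (M(P) = √(4² + 1²)/P = √(16 + 1)/P = √17/P)
4830/(-4603) + K/M(13) = 4830/(-4603) + 1648/((√17/13)) = 4830*(-1/4603) + 1648/((√17*(1/13))) = -4830/4603 + 1648/((√17/13)) = -4830/4603 + 1648*(13*√17/17) = -4830/4603 + 21424*√17/17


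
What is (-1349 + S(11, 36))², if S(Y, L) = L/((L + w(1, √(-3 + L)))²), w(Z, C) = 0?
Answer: 2358364969/1296 ≈ 1.8197e+6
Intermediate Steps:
S(Y, L) = 1/L (S(Y, L) = L/((L + 0)²) = L/(L²) = L/L² = 1/L)
(-1349 + S(11, 36))² = (-1349 + 1/36)² = (-48563/36)² = 2358364969/1296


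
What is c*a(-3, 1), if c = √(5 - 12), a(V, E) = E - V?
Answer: 4*I*√7 ≈ 10.583*I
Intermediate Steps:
c = I*√7 (c = √(-7) = I*√7 ≈ 2.6458*I)
c*a(-3, 1) = (I*√7)*(1 - 1*(-3)) = (I*√7)*(1 + 3) = (I*√7)*4 = 4*I*√7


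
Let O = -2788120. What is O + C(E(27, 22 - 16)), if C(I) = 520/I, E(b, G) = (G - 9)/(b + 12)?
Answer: -2794880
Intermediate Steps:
E(b, G) = (-9 + G)/(12 + b)
O + C(E(27, 22 - 16)) = -2788120 + 520/(((-9 + (22 - 16))/(12 + 27))) = -2788120 + 520/(((-9 + 6)/39)) = -2788120 + 520/(((1/39)*(-3))) = -2788120 + 520/(-1/13) = -2788120 + 520*(-13) = -2788120 - 6760 = -2794880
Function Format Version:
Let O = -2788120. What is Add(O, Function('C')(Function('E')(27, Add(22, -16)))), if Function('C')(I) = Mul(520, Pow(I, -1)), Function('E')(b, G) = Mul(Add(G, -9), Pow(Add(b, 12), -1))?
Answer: -2794880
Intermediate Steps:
Function('E')(b, G) = Mul(Pow(Add(12, b), -1), Add(-9, G)) (Function('E')(b, G) = Mul(Add(-9, G), Pow(Add(12, b), -1)) = Mul(Pow(Add(12, b), -1), Add(-9, G)))
Add(O, Function('C')(Function('E')(27, Add(22, -16)))) = Add(-2788120, Mul(520, Pow(Mul(Pow(Add(12, 27), -1), Add(-9, Add(22, -16))), -1))) = Add(-2788120, Mul(520, Pow(Mul(Pow(39, -1), Add(-9, 6)), -1))) = Add(-2788120, Mul(520, Pow(Mul(Rational(1, 39), -3), -1))) = Add(-2788120, Mul(520, Pow(Rational(-1, 13), -1))) = Add(-2788120, Mul(520, -13)) = Add(-2788120, -6760) = -2794880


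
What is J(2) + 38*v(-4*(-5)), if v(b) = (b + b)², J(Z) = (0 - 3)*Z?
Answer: 60794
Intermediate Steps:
J(Z) = -3*Z
v(b) = 4*b² (v(b) = (2*b)² = 4*b²)
J(2) + 38*v(-4*(-5)) = -3*2 + 38*(4*(-4*(-5))²) = -6 + 38*(4*20²) = -6 + 38*(4*400) = -6 + 38*1600 = -6 + 60800 = 60794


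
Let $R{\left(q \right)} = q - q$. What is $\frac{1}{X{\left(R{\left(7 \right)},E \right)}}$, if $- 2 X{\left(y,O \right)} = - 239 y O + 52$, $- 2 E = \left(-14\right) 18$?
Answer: $- \frac{1}{26} \approx -0.038462$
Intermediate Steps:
$R{\left(q \right)} = 0$
$E = 126$ ($E = - \frac{\left(-14\right) 18}{2} = \left(- \frac{1}{2}\right) \left(-252\right) = 126$)
$X{\left(y,O \right)} = -26 + \frac{239 O y}{2}$ ($X{\left(y,O \right)} = - \frac{- 239 y O + 52}{2} = - \frac{- 239 O y + 52}{2} = - \frac{52 - 239 O y}{2} = -26 + \frac{239 O y}{2}$)
$\frac{1}{X{\left(R{\left(7 \right)},E \right)}} = \frac{1}{-26 + \frac{239}{2} \cdot 126 \cdot 0} = \frac{1}{-26 + 0} = \frac{1}{-26} = - \frac{1}{26}$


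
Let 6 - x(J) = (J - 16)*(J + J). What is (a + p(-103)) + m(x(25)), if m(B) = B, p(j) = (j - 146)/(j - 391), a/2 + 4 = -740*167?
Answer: -122320079/494 ≈ -2.4761e+5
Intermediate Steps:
a = -247168 (a = -8 + 2*(-740*167) = -8 + 2*(-123580) = -8 - 247160 = -247168)
x(J) = 6 - 2*J*(-16 + J) (x(J) = 6 - (J - 16)*(J + J) = 6 - (-16 + J)*2*J = 6 - 2*J*(-16 + J))
p(j) = (-146 + j)/(-391 + j)
(a + p(-103)) + m(x(25)) = (-247168 + (-146 - 103)/(-391 - 103)) + (6 - 2*25² + 32*25) = (-247168 - 249/(-494)) + (6 - 2*625 + 800) = (-247168 - 1/494*(-249)) + (6 - 1250 + 800) = (-247168 + 249/494) - 444 = -122100743/494 - 444 = -122320079/494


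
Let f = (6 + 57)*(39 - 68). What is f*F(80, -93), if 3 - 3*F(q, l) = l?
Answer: -58464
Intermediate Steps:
F(q, l) = 1 - l/3
f = -1827 (f = 63*(-29) = -1827)
f*F(80, -93) = -1827*(1 - 1/3*(-93)) = -1827*(1 + 31) = -1827*32 = -58464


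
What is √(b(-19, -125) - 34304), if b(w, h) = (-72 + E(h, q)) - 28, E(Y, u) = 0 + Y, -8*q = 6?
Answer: I*√34529 ≈ 185.82*I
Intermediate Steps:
q = -¾ (q = -⅛*6 = -¾ ≈ -0.75000)
E(Y, u) = Y
b(w, h) = -100 + h (b(w, h) = (-72 + h) - 28 = -100 + h)
√(b(-19, -125) - 34304) = √((-100 - 125) - 34304) = √(-225 - 34304) = √(-34529) = I*√34529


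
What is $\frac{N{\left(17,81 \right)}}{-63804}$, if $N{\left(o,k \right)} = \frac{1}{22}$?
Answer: $- \frac{1}{1403688} \approx -7.1241 \cdot 10^{-7}$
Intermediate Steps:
$N{\left(o,k \right)} = \frac{1}{22}$
$\frac{N{\left(17,81 \right)}}{-63804} = \frac{1}{22 \left(-63804\right)} = \frac{1}{22} \left(- \frac{1}{63804}\right) = - \frac{1}{1403688}$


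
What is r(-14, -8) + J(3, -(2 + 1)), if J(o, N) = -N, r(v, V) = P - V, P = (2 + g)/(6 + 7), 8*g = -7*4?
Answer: 283/26 ≈ 10.885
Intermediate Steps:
g = -7/2 (g = (-7*4)/8 = (⅛)*(-28) = -7/2 ≈ -3.5000)
P = -3/26 (P = (2 - 7/2)/(6 + 7) = -3/2/13 = -3/2*1/13 = -3/26 ≈ -0.11538)
r(v, V) = -3/26 - V
r(-14, -8) + J(3, -(2 + 1)) = (-3/26 - 1*(-8)) - (-1)*(2 + 1) = (-3/26 + 8) - (-1)*3 = 205/26 - 1*(-3) = 205/26 + 3 = 283/26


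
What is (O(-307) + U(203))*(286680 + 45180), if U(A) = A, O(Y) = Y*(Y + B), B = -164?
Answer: 48053328000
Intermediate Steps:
O(Y) = Y*(-164 + Y) (O(Y) = Y*(Y - 164) = Y*(-164 + Y))
(O(-307) + U(203))*(286680 + 45180) = (-307*(-164 - 307) + 203)*(286680 + 45180) = (-307*(-471) + 203)*331860 = (144597 + 203)*331860 = 144800*331860 = 48053328000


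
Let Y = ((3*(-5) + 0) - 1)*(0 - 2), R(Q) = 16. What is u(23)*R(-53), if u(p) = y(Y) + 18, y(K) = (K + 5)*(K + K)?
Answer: 38176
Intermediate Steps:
Y = 32 (Y = ((-15 + 0) - 1)*(-2) = (-15 - 1)*(-2) = -16*(-2) = 32)
y(K) = 2*K*(5 + K) (y(K) = (5 + K)*(2*K) = 2*K*(5 + K))
u(p) = 2386 (u(p) = 2*32*(5 + 32) + 18 = 2*32*37 + 18 = 2368 + 18 = 2386)
u(23)*R(-53) = 2386*16 = 38176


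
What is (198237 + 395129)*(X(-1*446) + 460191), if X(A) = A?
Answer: 272797051670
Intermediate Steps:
(198237 + 395129)*(X(-1*446) + 460191) = (198237 + 395129)*(-1*446 + 460191) = 593366*(-446 + 460191) = 593366*459745 = 272797051670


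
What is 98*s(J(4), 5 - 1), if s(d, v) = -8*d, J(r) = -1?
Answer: 784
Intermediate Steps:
98*s(J(4), 5 - 1) = 98*(-8*(-1)) = 98*8 = 784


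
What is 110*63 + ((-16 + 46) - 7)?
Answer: 6953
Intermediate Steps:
110*63 + ((-16 + 46) - 7) = 6930 + (30 - 7) = 6930 + 23 = 6953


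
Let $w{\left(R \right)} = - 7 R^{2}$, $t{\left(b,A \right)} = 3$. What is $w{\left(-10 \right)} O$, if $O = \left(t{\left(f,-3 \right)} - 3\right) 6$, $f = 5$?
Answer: $0$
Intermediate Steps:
$O = 0$ ($O = \left(3 - 3\right) 6 = 0 \cdot 6 = 0$)
$w{\left(-10 \right)} O = - 7 \left(-10\right)^{2} \cdot 0 = \left(-7\right) 100 \cdot 0 = \left(-700\right) 0 = 0$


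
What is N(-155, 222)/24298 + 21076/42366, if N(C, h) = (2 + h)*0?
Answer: 10538/21183 ≈ 0.49747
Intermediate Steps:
N(C, h) = 0
N(-155, 222)/24298 + 21076/42366 = 0/24298 + 21076/42366 = 0*(1/24298) + 21076*(1/42366) = 0 + 10538/21183 = 10538/21183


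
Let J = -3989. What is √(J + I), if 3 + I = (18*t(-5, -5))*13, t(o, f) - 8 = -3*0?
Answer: 2*I*√530 ≈ 46.043*I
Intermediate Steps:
t(o, f) = 8 (t(o, f) = 8 - 3*0 = 8 + 0 = 8)
I = 1869 (I = -3 + (18*8)*13 = -3 + 144*13 = -3 + 1872 = 1869)
√(J + I) = √(-3989 + 1869) = √(-2120) = 2*I*√530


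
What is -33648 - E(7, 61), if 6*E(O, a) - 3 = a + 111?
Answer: -202063/6 ≈ -33677.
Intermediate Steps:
E(O, a) = 19 + a/6 (E(O, a) = ½ + (a + 111)/6 = ½ + (111 + a)/6 = ½ + (37/2 + a/6) = 19 + a/6)
-33648 - E(7, 61) = -33648 - (19 + (⅙)*61) = -33648 - (19 + 61/6) = -33648 - 1*175/6 = -33648 - 175/6 = -202063/6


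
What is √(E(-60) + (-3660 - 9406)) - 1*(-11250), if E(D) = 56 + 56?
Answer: 11250 + I*√12954 ≈ 11250.0 + 113.82*I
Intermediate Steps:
E(D) = 112
√(E(-60) + (-3660 - 9406)) - 1*(-11250) = √(112 + (-3660 - 9406)) - 1*(-11250) = √(112 - 13066) + 11250 = √(-12954) + 11250 = I*√12954 + 11250 = 11250 + I*√12954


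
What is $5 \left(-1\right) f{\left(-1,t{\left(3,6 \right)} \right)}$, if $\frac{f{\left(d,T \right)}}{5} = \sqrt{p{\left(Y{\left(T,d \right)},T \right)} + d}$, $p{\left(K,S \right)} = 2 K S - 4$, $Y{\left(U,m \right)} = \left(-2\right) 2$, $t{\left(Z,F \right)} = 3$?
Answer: $- 25 i \sqrt{29} \approx - 134.63 i$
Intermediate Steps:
$Y{\left(U,m \right)} = -4$
$p{\left(K,S \right)} = -4 + 2 K S$ ($p{\left(K,S \right)} = 2 K S - 4 = -4 + 2 K S$)
$f{\left(d,T \right)} = 5 \sqrt{-4 + d - 8 T}$ ($f{\left(d,T \right)} = 5 \sqrt{\left(-4 + 2 \left(-4\right) T\right) + d} = 5 \sqrt{\left(-4 - 8 T\right) + d} = 5 \sqrt{-4 + d - 8 T}$)
$5 \left(-1\right) f{\left(-1,t{\left(3,6 \right)} \right)} = 5 \left(-1\right) 5 \sqrt{-4 - 1 - 24} = - 5 \cdot 5 \sqrt{-4 - 1 - 24} = - 5 \cdot 5 \sqrt{-29} = - 5 \cdot 5 i \sqrt{29} = - 25 i \sqrt{29}$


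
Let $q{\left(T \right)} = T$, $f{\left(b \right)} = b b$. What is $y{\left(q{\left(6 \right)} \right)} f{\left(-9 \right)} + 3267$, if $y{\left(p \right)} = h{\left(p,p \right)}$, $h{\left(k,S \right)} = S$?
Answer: $3753$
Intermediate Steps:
$f{\left(b \right)} = b^{2}$
$y{\left(p \right)} = p$
$y{\left(q{\left(6 \right)} \right)} f{\left(-9 \right)} + 3267 = 6 \left(-9\right)^{2} + 3267 = 6 \cdot 81 + 3267 = 486 + 3267 = 3753$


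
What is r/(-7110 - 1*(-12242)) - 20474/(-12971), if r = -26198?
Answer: -117370845/33283586 ≈ -3.5264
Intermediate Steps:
r/(-7110 - 1*(-12242)) - 20474/(-12971) = -26198/(-7110 - 1*(-12242)) - 20474/(-12971) = -26198/(-7110 + 12242) - 20474*(-1/12971) = -26198/5132 + 20474/12971 = -26198*1/5132 + 20474/12971 = -13099/2566 + 20474/12971 = -117370845/33283586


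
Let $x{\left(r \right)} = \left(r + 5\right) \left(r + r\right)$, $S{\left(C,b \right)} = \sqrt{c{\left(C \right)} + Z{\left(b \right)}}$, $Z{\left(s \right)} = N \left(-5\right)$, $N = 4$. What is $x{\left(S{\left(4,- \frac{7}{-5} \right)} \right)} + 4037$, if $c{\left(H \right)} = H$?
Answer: $4005 + 40 i \approx 4005.0 + 40.0 i$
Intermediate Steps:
$Z{\left(s \right)} = -20$ ($Z{\left(s \right)} = 4 \left(-5\right) = -20$)
$S{\left(C,b \right)} = \sqrt{-20 + C}$ ($S{\left(C,b \right)} = \sqrt{C - 20} = \sqrt{-20 + C}$)
$x{\left(r \right)} = 2 r \left(5 + r\right)$ ($x{\left(r \right)} = \left(5 + r\right) 2 r = 2 r \left(5 + r\right)$)
$x{\left(S{\left(4,- \frac{7}{-5} \right)} \right)} + 4037 = 2 \sqrt{-20 + 4} \left(5 + \sqrt{-20 + 4}\right) + 4037 = 2 \sqrt{-16} \left(5 + \sqrt{-16}\right) + 4037 = 2 \cdot 4 i \left(5 + 4 i\right) + 4037 = 8 i \left(5 + 4 i\right) + 4037 = 4037 + 8 i \left(5 + 4 i\right)$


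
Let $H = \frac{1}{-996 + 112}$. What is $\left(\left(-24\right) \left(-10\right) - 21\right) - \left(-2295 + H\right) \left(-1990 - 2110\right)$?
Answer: $- \frac{2079452126}{221} \approx -9.4093 \cdot 10^{6}$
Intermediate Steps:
$H = - \frac{1}{884}$ ($H = \frac{1}{-884} = - \frac{1}{884} \approx -0.0011312$)
$\left(\left(-24\right) \left(-10\right) - 21\right) - \left(-2295 + H\right) \left(-1990 - 2110\right) = \left(\left(-24\right) \left(-10\right) - 21\right) - \left(-2295 - \frac{1}{884}\right) \left(-1990 - 2110\right) = \left(240 - 21\right) - \left(- \frac{2028781}{884}\right) \left(-4100\right) = 219 - \frac{2079500525}{221} = - \frac{2079452126}{221}$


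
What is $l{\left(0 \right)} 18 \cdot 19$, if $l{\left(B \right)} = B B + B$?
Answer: $0$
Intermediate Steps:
$l{\left(B \right)} = B + B^{2}$ ($l{\left(B \right)} = B^{2} + B = B + B^{2}$)
$l{\left(0 \right)} 18 \cdot 19 = 0 \left(1 + 0\right) 18 \cdot 19 = 0 \cdot 1 \cdot 18 \cdot 19 = 0 \cdot 18 \cdot 19 = 0 \cdot 19 = 0$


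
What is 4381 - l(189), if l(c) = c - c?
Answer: 4381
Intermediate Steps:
l(c) = 0
4381 - l(189) = 4381 - 1*0 = 4381 + 0 = 4381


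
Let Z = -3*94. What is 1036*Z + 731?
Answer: -291421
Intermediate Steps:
Z = -282
1036*Z + 731 = 1036*(-282) + 731 = -292152 + 731 = -291421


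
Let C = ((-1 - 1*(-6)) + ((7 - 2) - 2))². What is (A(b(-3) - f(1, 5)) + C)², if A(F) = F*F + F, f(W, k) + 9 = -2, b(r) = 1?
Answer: 48400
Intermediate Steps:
f(W, k) = -11 (f(W, k) = -9 - 2 = -11)
A(F) = F + F² (A(F) = F² + F = F + F²)
C = 64 (C = ((-1 + 6) + (5 - 2))² = (5 + 3)² = 8² = 64)
(A(b(-3) - f(1, 5)) + C)² = ((1 - 1*(-11))*(1 + (1 - 1*(-11))) + 64)² = ((1 + 11)*(1 + (1 + 11)) + 64)² = (12*(1 + 12) + 64)² = (12*13 + 64)² = (156 + 64)² = 220² = 48400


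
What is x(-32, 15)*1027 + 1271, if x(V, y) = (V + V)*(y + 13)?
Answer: -1839113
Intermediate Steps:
x(V, y) = 2*V*(13 + y) (x(V, y) = (2*V)*(13 + y) = 2*V*(13 + y))
x(-32, 15)*1027 + 1271 = (2*(-32)*(13 + 15))*1027 + 1271 = (2*(-32)*28)*1027 + 1271 = -1792*1027 + 1271 = -1840384 + 1271 = -1839113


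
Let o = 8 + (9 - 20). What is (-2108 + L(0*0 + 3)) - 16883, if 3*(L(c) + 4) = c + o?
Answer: -18995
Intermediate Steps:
o = -3 (o = 8 - 11 = -3)
L(c) = -5 + c/3 (L(c) = -4 + (c - 3)/3 = -4 + (-3 + c)/3 = -4 + (-1 + c/3) = -5 + c/3)
(-2108 + L(0*0 + 3)) - 16883 = (-2108 + (-5 + (0*0 + 3)/3)) - 16883 = (-2108 + (-5 + (0 + 3)/3)) - 16883 = (-2108 + (-5 + (⅓)*3)) - 16883 = (-2108 + (-5 + 1)) - 16883 = (-2108 - 4) - 16883 = -2112 - 16883 = -18995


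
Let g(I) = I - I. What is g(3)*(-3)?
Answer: 0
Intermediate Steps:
g(I) = 0
g(3)*(-3) = 0*(-3) = 0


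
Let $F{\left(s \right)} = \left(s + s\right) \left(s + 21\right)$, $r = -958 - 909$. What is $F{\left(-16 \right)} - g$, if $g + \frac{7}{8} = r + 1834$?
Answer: $- \frac{1009}{8} \approx -126.13$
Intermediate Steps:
$r = -1867$
$F{\left(s \right)} = 2 s \left(21 + s\right)$
$g = - \frac{271}{8}$ ($g = - \frac{7}{8} + \left(-1867 + 1834\right) = - \frac{7}{8} - 33 = - \frac{271}{8} \approx -33.875$)
$F{\left(-16 \right)} - g = 2 \left(-16\right) \left(21 - 16\right) - - \frac{271}{8} = 2 \left(-16\right) 5 + \frac{271}{8} = -160 + \frac{271}{8} = - \frac{1009}{8}$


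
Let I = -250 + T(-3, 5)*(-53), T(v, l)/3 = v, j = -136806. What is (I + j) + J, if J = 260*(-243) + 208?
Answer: -199551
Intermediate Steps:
T(v, l) = 3*v
I = 227 (I = -250 + (3*(-3))*(-53) = -250 - 9*(-53) = -250 + 477 = 227)
J = -62972 (J = -63180 + 208 = -62972)
(I + j) + J = (227 - 136806) - 62972 = -136579 - 62972 = -199551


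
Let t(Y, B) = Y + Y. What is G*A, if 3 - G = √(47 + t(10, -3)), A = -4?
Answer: -12 + 4*√67 ≈ 20.741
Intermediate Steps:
t(Y, B) = 2*Y
G = 3 - √67 (G = 3 - √(47 + 2*10) = 3 - √(47 + 20) = 3 - √67 ≈ -5.1854)
G*A = (3 - √67)*(-4) = -12 + 4*√67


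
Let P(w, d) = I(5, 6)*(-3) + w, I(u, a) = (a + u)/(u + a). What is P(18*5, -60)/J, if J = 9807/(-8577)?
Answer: -248733/3269 ≈ -76.088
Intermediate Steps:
I(u, a) = 1 (I(u, a) = (a + u)/(a + u) = 1)
P(w, d) = -3 + w (P(w, d) = 1*(-3) + w = -3 + w)
J = -3269/2859 (J = 9807*(-1/8577) = -3269/2859 ≈ -1.1434)
P(18*5, -60)/J = (-3 + 18*5)/(-3269/2859) = (-3 + 90)*(-2859/3269) = 87*(-2859/3269) = -248733/3269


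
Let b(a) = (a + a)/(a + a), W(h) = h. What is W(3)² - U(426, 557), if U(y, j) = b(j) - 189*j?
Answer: 105281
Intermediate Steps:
b(a) = 1 (b(a) = (2*a)/((2*a)) = (2*a)*(1/(2*a)) = 1)
U(y, j) = 1 - 189*j
W(3)² - U(426, 557) = 3² - (1 - 189*557) = 9 - (1 - 105273) = 9 - 1*(-105272) = 9 + 105272 = 105281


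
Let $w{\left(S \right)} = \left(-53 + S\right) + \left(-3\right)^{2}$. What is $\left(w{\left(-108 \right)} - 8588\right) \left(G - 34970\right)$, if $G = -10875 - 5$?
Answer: $400729000$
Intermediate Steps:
$G = -10880$ ($G = -10875 - 5 = -10880$)
$w{\left(S \right)} = -44 + S$ ($w{\left(S \right)} = \left(-53 + S\right) + 9 = -44 + S$)
$\left(w{\left(-108 \right)} - 8588\right) \left(G - 34970\right) = \left(\left(-44 - 108\right) - 8588\right) \left(-10880 - 34970\right) = \left(-152 - 8588\right) \left(-45850\right) = \left(-8740\right) \left(-45850\right) = 400729000$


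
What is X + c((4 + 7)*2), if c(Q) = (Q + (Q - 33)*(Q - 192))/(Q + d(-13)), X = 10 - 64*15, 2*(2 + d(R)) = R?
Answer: -21866/27 ≈ -809.85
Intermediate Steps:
d(R) = -2 + R/2
X = -950 (X = 10 - 960 = -950)
c(Q) = (Q + (-192 + Q)*(-33 + Q))/(-17/2 + Q) (c(Q) = (Q + (Q - 33)*(Q - 192))/(Q + (-2 + (1/2)*(-13))) = (Q + (-33 + Q)*(-192 + Q))/(Q + (-2 - 13/2)) = (Q + (-192 + Q)*(-33 + Q))/(Q - 17/2) = (Q + (-192 + Q)*(-33 + Q))/(-17/2 + Q))
X + c((4 + 7)*2) = -950 + 2*(6336 + ((4 + 7)*2)**2 - 224*(4 + 7)*2)/(-17 + 2*((4 + 7)*2)) = -950 + 2*(6336 + (11*2)**2 - 2464*2)/(-17 + 2*(11*2)) = -950 + 2*(6336 + 22**2 - 224*22)/(-17 + 2*22) = -950 + 2*(6336 + 484 - 4928)/(-17 + 44) = -950 + 2*1892/27 = -950 + 2*(1/27)*1892 = -950 + 3784/27 = -21866/27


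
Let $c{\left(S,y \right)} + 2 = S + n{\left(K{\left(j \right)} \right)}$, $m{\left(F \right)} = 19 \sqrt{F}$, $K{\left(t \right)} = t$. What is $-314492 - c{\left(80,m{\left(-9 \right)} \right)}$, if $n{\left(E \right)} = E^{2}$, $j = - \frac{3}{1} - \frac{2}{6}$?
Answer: $- \frac{2831230}{9} \approx -3.1458 \cdot 10^{5}$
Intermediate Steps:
$j = - \frac{10}{3}$ ($j = \left(-3\right) 1 - \frac{1}{3} = -3 - \frac{1}{3} = - \frac{10}{3} \approx -3.3333$)
$c{\left(S,y \right)} = \frac{82}{9} + S$ ($c{\left(S,y \right)} = -2 + \left(S + \left(- \frac{10}{3}\right)^{2}\right) = -2 + \left(S + \frac{100}{9}\right) = -2 + \left(\frac{100}{9} + S\right) = \frac{82}{9} + S$)
$-314492 - c{\left(80,m{\left(-9 \right)} \right)} = -314492 - \left(\frac{82}{9} + 80\right) = -314492 - \frac{802}{9} = - \frac{2831230}{9}$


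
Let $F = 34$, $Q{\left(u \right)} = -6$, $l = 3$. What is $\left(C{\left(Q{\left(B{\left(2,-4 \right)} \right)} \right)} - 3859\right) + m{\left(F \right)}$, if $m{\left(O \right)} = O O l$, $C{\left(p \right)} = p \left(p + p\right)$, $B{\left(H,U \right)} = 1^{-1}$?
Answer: $-319$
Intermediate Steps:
$B{\left(H,U \right)} = 1$
$C{\left(p \right)} = 2 p^{2}$ ($C{\left(p \right)} = p 2 p = 2 p^{2}$)
$m{\left(O \right)} = 3 O^{2}$ ($m{\left(O \right)} = O O 3 = O^{2} \cdot 3 = 3 O^{2}$)
$\left(C{\left(Q{\left(B{\left(2,-4 \right)} \right)} \right)} - 3859\right) + m{\left(F \right)} = \left(2 \left(-6\right)^{2} - 3859\right) + 3 \cdot 34^{2} = \left(2 \cdot 36 - 3859\right) + 3 \cdot 1156 = \left(72 - 3859\right) + 3468 = -3787 + 3468 = -319$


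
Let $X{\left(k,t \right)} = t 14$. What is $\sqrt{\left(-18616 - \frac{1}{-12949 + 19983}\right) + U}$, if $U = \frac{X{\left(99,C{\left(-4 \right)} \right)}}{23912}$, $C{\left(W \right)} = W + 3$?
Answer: $\frac{i \sqrt{167937183489836173}}{3003518} \approx 136.44 i$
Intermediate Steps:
$C{\left(W \right)} = 3 + W$
$X{\left(k,t \right)} = 14 t$
$U = - \frac{1}{1708}$ ($U = \frac{14 \left(3 - 4\right)}{23912} = 14 \left(-1\right) \frac{1}{23912} = \left(-14\right) \frac{1}{23912} = - \frac{1}{1708} \approx -0.00058548$)
$\sqrt{\left(-18616 - \frac{1}{-12949 + 19983}\right) + U} = \sqrt{\left(-18616 - \frac{1}{-12949 + 19983}\right) - \frac{1}{1708}} = \sqrt{\left(-18616 - \frac{1}{7034}\right) - \frac{1}{1708}} = \sqrt{- \frac{130944945}{7034} - \frac{1}{1708}} = \sqrt{- \frac{111826986547}{6007036}} = \frac{i \sqrt{167937183489836173}}{3003518}$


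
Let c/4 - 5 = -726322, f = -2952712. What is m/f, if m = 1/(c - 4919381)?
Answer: 1/23103934998088 ≈ 4.3283e-14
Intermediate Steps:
c = -2905268 (c = 20 + 4*(-726322) = 20 - 2905288 = -2905268)
m = -1/7824649 (m = 1/(-2905268 - 4919381) = 1/(-7824649) = -1/7824649 ≈ -1.2780e-7)
m/f = -1/7824649/(-2952712) = -1/7824649*(-1/2952712) = 1/23103934998088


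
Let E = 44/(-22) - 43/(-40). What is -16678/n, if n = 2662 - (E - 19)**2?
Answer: -26684800/3623991 ≈ -7.3634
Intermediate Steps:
E = -37/40 (E = 44*(-1/22) - 43*(-1/40) = -2 + 43/40 = -37/40 ≈ -0.92500)
n = 3623991/1600 (n = 2662 - (-37/40 - 19)**2 = 2662 - (-797/40)**2 = 2662 - 1*635209/1600 = 2662 - 635209/1600 = 3623991/1600 ≈ 2265.0)
-16678/n = -16678/3623991/1600 = -16678*1600/3623991 = -26684800/3623991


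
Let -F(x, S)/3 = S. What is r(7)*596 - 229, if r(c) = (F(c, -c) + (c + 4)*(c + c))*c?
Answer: 729871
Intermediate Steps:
F(x, S) = -3*S
r(c) = c*(3*c + 2*c*(4 + c)) (r(c) = (-(-3)*c + (c + 4)*(c + c))*c = (3*c + (4 + c)*(2*c))*c = (3*c + 2*c*(4 + c))*c = c*(3*c + 2*c*(4 + c)))
r(7)*596 - 229 = (7**2*(11 + 2*7))*596 - 229 = (49*(11 + 14))*596 - 229 = (49*25)*596 - 229 = 1225*596 - 229 = 730100 - 229 = 729871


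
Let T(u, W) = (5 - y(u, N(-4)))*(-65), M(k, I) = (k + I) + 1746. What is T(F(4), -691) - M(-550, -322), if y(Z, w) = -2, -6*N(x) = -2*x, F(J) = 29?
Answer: -1329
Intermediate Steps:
M(k, I) = 1746 + I + k (M(k, I) = (I + k) + 1746 = 1746 + I + k)
N(x) = x/3 (N(x) = -(-1)*x/3 = x/3)
T(u, W) = -455 (T(u, W) = (5 - 1*(-2))*(-65) = (5 + 2)*(-65) = 7*(-65) = -455)
T(F(4), -691) - M(-550, -322) = -455 - (1746 - 322 - 550) = -455 - 1*874 = -455 - 874 = -1329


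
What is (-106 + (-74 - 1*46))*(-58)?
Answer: 13108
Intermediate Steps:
(-106 + (-74 - 1*46))*(-58) = (-106 + (-74 - 46))*(-58) = (-106 - 120)*(-58) = -226*(-58) = 13108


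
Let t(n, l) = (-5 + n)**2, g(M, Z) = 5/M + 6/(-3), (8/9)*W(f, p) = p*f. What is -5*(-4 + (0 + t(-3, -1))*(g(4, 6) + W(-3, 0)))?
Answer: 260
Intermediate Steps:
W(f, p) = 9*f*p/8 (W(f, p) = 9*(p*f)/8 = 9*(f*p)/8 = 9*f*p/8)
g(M, Z) = -2 + 5/M (g(M, Z) = 5/M + 6*(-1/3) = 5/M - 2 = -2 + 5/M)
-5*(-4 + (0 + t(-3, -1))*(g(4, 6) + W(-3, 0))) = -5*(-4 + (0 + (-5 - 3)**2)*((-2 + 5/4) + (9/8)*(-3)*0)) = -5*(-4 + (0 + (-8)**2)*((-2 + 5*(1/4)) + 0)) = -5*(-4 + (0 + 64)*((-2 + 5/4) + 0)) = -5*(-4 + 64*(-3/4 + 0)) = -5*(-4 + 64*(-3/4)) = -5*(-4 - 48) = -5*(-52) = 260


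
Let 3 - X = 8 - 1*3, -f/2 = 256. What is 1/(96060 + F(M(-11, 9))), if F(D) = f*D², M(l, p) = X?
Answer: 1/94012 ≈ 1.0637e-5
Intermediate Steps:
f = -512 (f = -2*256 = -512)
X = -2 (X = 3 - (8 - 1*3) = 3 - (8 - 3) = 3 - 1*5 = 3 - 5 = -2)
M(l, p) = -2
F(D) = -512*D²
1/(96060 + F(M(-11, 9))) = 1/(96060 - 512*(-2)²) = 1/(96060 - 512*4) = 1/(96060 - 2048) = 1/94012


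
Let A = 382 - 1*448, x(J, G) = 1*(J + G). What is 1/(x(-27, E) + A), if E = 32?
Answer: -1/61 ≈ -0.016393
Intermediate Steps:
x(J, G) = G + J (x(J, G) = 1*(G + J) = G + J)
A = -66 (A = 382 - 448 = -66)
1/(x(-27, E) + A) = 1/((32 - 27) - 66) = 1/(5 - 66) = 1/(-61) = -1/61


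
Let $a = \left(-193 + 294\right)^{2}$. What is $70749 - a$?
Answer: $60548$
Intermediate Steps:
$a = 10201$ ($a = 101^{2} = 10201$)
$70749 - a = 70749 - 10201 = 60548$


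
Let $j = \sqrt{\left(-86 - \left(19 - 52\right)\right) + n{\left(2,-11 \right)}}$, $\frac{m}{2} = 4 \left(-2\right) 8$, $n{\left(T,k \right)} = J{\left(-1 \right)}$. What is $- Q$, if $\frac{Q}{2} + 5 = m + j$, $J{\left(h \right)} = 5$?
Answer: $266 - 8 i \sqrt{3} \approx 266.0 - 13.856 i$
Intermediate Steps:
$n{\left(T,k \right)} = 5$
$m = -128$ ($m = 2 \cdot 4 \left(-2\right) 8 = 2 \left(\left(-8\right) 8\right) = 2 \left(-64\right) = -128$)
$j = 4 i \sqrt{3}$ ($j = \sqrt{\left(-86 - \left(19 - 52\right)\right) + 5} = \sqrt{\left(-86 - -33\right) + 5} = \sqrt{\left(-86 + 33\right) + 5} = \sqrt{-53 + 5} = \sqrt{-48} = 4 i \sqrt{3} \approx 6.9282 i$)
$Q = -266 + 8 i \sqrt{3}$ ($Q = -10 + 2 \left(-128 + 4 i \sqrt{3}\right) = -10 - \left(256 - 8 i \sqrt{3}\right) = -266 + 8 i \sqrt{3} \approx -266.0 + 13.856 i$)
$- Q = - (-266 + 8 i \sqrt{3}) = 266 - 8 i \sqrt{3}$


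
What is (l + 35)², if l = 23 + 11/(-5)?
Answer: 77841/25 ≈ 3113.6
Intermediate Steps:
l = 104/5 (l = 23 + 11*(-⅕) = 23 - 11/5 = 104/5 ≈ 20.800)
(l + 35)² = (104/5 + 35)² = (279/5)² = 77841/25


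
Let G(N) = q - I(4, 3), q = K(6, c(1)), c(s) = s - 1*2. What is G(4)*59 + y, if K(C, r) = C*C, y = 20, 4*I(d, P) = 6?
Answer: 4111/2 ≈ 2055.5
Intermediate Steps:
I(d, P) = 3/2 (I(d, P) = (¼)*6 = 3/2)
c(s) = -2 + s (c(s) = s - 2 = -2 + s)
K(C, r) = C²
q = 36 (q = 6² = 36)
G(N) = 69/2 (G(N) = 36 - 1*3/2 = 36 - 3/2 = 69/2)
G(4)*59 + y = (69/2)*59 + 20 = 4071/2 + 20 = 4111/2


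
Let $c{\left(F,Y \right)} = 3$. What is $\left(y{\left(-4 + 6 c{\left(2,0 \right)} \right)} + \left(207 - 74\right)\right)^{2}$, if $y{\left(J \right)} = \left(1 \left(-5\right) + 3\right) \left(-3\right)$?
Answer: $19321$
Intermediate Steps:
$y{\left(J \right)} = 6$ ($y{\left(J \right)} = \left(-5 + 3\right) \left(-3\right) = \left(-2\right) \left(-3\right) = 6$)
$\left(y{\left(-4 + 6 c{\left(2,0 \right)} \right)} + \left(207 - 74\right)\right)^{2} = \left(6 + \left(207 - 74\right)\right)^{2} = \left(6 + 133\right)^{2} = 139^{2} = 19321$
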